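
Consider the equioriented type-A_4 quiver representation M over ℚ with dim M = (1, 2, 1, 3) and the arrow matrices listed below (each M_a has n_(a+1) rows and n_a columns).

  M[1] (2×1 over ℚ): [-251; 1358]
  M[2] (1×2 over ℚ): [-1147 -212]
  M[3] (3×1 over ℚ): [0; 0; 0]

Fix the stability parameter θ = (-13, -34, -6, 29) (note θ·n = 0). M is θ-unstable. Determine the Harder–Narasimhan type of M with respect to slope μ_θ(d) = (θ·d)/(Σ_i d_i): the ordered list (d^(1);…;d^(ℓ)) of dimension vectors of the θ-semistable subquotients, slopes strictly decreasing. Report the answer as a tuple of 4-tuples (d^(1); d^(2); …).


Barcode: M ≅ I[1,3], I[2,2], I[4,4]^3. HN layers by μ_θ (4 steps, strictly decreasing):
  μ^(1)=29; μ^(2)=-6; μ^(3)=-47/2; μ^(4)=-34

((0, 0, 0, 3); (0, 0, 1, 0); (1, 1, 0, 0); (0, 1, 0, 0))


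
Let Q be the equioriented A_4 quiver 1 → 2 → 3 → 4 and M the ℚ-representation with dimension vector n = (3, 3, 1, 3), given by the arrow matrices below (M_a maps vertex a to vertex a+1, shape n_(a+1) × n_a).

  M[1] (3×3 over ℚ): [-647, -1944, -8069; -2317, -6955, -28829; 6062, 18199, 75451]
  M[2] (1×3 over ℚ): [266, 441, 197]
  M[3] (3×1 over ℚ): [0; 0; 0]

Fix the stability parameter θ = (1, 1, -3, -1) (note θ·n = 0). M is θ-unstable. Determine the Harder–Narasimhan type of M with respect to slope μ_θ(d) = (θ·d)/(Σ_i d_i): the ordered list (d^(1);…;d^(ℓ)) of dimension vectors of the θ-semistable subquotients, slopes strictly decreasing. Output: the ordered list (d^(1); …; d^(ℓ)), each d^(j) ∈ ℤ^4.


Barcode: M ≅ I[1,2]^2, I[1,3], I[4,4]^3. HN layers by μ_θ (3 steps, strictly decreasing):
  μ^(1)=1; μ^(2)=-1/3; μ^(3)=-1

((2, 2, 0, 0); (1, 1, 1, 0); (0, 0, 0, 3))


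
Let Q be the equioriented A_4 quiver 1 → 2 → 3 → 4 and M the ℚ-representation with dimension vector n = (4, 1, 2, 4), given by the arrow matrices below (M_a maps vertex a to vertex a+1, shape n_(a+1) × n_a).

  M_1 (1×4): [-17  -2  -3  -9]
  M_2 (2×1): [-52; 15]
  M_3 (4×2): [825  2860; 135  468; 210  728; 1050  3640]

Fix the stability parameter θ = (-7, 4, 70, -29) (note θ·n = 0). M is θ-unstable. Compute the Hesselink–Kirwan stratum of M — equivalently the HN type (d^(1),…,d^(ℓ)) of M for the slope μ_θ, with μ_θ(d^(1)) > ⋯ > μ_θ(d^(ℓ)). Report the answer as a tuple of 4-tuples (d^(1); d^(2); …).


Barcode: M ≅ I[1,1]^3, I[1,3], I[3,4], I[4,4]^3. HN layers by μ_θ (5 steps, strictly decreasing):
  μ^(1)=70; μ^(2)=41/2; μ^(3)=4; μ^(4)=-7; μ^(5)=-29

((0, 0, 1, 0); (0, 0, 1, 1); (0, 1, 0, 0); (4, 0, 0, 0); (0, 0, 0, 3))


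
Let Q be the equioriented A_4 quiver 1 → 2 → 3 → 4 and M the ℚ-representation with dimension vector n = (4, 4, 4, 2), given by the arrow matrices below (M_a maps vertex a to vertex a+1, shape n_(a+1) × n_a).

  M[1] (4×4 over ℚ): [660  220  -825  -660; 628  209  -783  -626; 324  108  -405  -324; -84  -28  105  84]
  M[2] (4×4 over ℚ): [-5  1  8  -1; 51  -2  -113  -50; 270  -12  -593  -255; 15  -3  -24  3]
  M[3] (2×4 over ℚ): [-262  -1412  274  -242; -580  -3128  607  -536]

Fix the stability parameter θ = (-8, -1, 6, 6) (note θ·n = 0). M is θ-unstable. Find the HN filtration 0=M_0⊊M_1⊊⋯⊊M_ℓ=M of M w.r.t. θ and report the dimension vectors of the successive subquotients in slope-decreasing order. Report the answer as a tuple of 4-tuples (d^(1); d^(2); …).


Barcode: M ≅ I[1,1]^2, I[1,2], I[1,3], I[2,4]^2, I[3,3]. HN layers by μ_θ (3 steps, strictly decreasing):
  μ^(1)=6; μ^(2)=-1; μ^(3)=-8

((0, 0, 4, 2); (0, 4, 0, 0); (4, 0, 0, 0))


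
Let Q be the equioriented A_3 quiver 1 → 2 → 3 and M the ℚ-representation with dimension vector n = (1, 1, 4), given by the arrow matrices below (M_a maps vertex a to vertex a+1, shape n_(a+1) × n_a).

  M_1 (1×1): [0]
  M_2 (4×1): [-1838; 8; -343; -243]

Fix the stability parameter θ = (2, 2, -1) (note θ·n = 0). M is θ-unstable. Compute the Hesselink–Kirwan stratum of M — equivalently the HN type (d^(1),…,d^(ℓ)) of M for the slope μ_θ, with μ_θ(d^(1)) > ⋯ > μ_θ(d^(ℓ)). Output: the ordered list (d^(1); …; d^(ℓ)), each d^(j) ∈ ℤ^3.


Barcode: M ≅ I[1,1], I[2,3], I[3,3]^3. HN layers by μ_θ (3 steps, strictly decreasing):
  μ^(1)=2; μ^(2)=1/2; μ^(3)=-1

((1, 0, 0); (0, 1, 1); (0, 0, 3))


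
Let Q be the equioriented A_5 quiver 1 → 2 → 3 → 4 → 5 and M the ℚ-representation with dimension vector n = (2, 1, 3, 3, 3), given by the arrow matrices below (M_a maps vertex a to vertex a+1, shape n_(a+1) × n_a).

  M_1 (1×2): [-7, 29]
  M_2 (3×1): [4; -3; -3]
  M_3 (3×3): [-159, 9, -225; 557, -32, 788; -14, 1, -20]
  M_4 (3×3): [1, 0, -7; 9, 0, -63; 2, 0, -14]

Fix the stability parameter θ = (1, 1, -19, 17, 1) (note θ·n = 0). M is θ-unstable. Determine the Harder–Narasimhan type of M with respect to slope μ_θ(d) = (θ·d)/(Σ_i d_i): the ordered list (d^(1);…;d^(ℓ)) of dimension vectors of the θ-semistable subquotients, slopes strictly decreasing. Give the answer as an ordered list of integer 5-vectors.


Via rank(M_{q-1}∘⋯∘M_p): M ≅ I[1,1], I[1,5], I[3,4]^2, I[5,5]^2.
μ_θ-semistable layers: μ^(1)=17; μ^(2)=9; μ^(3)=1; μ^(4)=-17/3; μ^(5)=-19

((0, 0, 0, 2, 0); (0, 0, 0, 1, 1); (1, 0, 0, 0, 2); (1, 1, 1, 0, 0); (0, 0, 2, 0, 0))


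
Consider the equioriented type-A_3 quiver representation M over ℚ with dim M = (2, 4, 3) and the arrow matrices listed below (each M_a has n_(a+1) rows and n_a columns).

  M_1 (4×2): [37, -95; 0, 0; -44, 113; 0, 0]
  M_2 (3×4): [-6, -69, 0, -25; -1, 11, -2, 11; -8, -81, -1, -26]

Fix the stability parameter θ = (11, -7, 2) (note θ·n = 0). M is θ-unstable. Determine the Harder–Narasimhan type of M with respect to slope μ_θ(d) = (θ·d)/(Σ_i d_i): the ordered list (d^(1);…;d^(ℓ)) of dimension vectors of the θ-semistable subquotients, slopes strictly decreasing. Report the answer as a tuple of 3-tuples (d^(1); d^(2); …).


Interval decomposition of M: I[1,3]^2, I[2,2], I[2,3].
HN type (ℓ=2): μ^(1)=2; μ^(2)=-7

((2, 2, 3); (0, 2, 0))


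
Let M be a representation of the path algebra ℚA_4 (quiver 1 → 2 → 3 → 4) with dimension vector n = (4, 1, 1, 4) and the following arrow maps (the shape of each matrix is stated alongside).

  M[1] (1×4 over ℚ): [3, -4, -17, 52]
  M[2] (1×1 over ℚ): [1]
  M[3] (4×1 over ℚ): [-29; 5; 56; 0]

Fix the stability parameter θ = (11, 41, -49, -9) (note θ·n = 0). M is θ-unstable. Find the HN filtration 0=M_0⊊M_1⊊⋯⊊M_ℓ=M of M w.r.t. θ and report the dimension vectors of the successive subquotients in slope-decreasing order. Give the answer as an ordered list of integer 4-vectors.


Interval decomposition of M: I[1,1]^3, I[1,4], I[4,4]^3.
HN type (ℓ=3): μ^(1)=11; μ^(2)=-3/2; μ^(3)=-9

((3, 0, 0, 0); (1, 1, 1, 1); (0, 0, 0, 3))


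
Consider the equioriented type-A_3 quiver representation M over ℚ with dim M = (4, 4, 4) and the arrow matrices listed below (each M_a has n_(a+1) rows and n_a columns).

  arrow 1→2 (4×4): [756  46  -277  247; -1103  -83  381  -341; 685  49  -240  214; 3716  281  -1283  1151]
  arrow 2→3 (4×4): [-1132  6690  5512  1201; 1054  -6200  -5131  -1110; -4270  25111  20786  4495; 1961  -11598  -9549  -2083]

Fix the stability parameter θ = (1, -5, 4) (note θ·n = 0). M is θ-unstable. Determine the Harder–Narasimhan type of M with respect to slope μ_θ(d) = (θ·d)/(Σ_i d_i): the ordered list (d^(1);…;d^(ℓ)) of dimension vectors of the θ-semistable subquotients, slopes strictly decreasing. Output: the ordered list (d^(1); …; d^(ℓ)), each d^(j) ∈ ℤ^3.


Via rank(M_{q-1}∘⋯∘M_p): M ≅ I[1,1], I[1,3]^3, I[2,3].
μ_θ-semistable layers: μ^(1)=4; μ^(2)=1; μ^(3)=-2; μ^(4)=-5

((0, 0, 4); (1, 0, 0); (3, 3, 0); (0, 1, 0))


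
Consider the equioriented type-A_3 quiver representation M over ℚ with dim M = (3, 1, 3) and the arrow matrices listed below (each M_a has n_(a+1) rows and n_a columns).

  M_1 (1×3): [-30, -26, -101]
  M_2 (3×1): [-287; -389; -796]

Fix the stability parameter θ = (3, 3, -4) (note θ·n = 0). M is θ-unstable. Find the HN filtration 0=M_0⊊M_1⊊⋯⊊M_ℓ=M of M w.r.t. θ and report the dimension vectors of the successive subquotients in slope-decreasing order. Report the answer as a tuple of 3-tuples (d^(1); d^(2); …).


Via rank(M_{q-1}∘⋯∘M_p): M ≅ I[1,1]^2, I[1,3], I[3,3]^2.
μ_θ-semistable layers: μ^(1)=3; μ^(2)=2/3; μ^(3)=-4

((2, 0, 0); (1, 1, 1); (0, 0, 2))


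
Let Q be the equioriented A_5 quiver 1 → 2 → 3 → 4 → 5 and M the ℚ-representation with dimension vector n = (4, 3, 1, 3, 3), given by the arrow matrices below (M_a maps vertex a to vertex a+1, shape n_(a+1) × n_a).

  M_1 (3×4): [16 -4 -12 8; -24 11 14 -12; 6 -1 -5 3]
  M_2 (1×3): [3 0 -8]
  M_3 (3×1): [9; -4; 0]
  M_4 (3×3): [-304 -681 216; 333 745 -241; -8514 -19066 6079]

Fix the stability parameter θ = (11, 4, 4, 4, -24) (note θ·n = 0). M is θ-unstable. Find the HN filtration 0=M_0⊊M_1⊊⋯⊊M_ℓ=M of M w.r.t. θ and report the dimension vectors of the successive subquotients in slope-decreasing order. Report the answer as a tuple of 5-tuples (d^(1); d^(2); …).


Via rank(M_{q-1}∘⋯∘M_p): M ≅ I[1,1], I[1,2]^2, I[1,5], I[4,5]^2.
μ_θ-semistable layers: μ^(1)=11; μ^(2)=15/2; μ^(3)=-1/5; μ^(4)=-10

((1, 0, 0, 0, 0); (2, 2, 0, 0, 0); (1, 1, 1, 1, 1); (0, 0, 0, 2, 2))


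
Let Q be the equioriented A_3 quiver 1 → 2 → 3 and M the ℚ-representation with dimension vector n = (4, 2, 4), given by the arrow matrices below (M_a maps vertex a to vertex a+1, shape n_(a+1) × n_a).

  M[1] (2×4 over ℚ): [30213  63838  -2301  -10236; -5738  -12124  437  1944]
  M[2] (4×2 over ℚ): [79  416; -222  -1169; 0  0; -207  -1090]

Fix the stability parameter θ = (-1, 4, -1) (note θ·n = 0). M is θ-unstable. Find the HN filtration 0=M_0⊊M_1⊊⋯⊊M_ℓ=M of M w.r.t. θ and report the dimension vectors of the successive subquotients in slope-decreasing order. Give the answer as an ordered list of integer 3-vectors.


Barcode: M ≅ I[1,1]^2, I[1,3]^2, I[3,3]^2. HN layers by μ_θ (2 steps, strictly decreasing):
  μ^(1)=3/2; μ^(2)=-1

((0, 2, 2); (4, 0, 2))


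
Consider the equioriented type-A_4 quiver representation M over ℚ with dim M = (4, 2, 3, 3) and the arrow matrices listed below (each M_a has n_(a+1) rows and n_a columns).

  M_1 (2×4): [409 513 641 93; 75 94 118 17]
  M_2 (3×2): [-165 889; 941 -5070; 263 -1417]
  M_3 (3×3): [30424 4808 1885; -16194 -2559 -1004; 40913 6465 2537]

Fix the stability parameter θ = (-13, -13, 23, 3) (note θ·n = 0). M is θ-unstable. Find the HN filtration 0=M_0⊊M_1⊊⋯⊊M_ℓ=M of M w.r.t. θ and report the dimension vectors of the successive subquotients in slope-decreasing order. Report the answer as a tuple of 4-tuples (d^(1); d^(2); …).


Barcode: M ≅ I[1,1]^2, I[1,4]^2, I[3,4]. HN layers by μ_θ (2 steps, strictly decreasing):
  μ^(1)=13; μ^(2)=-13

((0, 0, 3, 3); (4, 2, 0, 0))


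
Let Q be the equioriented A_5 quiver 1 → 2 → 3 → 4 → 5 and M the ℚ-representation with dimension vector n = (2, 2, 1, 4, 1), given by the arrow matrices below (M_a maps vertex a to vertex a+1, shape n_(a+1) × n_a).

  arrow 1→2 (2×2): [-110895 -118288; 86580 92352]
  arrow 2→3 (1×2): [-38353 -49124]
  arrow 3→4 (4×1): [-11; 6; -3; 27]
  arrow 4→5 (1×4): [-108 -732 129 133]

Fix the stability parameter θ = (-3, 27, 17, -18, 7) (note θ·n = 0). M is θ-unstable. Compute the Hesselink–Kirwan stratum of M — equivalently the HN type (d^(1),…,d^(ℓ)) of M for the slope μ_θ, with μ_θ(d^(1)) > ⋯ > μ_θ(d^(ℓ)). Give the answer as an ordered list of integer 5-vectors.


Interval decomposition of M: I[1,1], I[1,4], I[2,2], I[4,4]^2, I[4,5].
HN type (ℓ=5): μ^(1)=27; μ^(2)=26/3; μ^(3)=7; μ^(4)=-3; μ^(5)=-18

((0, 1, 0, 0, 0); (0, 1, 1, 1, 0); (0, 0, 0, 0, 1); (2, 0, 0, 0, 0); (0, 0, 0, 3, 0))


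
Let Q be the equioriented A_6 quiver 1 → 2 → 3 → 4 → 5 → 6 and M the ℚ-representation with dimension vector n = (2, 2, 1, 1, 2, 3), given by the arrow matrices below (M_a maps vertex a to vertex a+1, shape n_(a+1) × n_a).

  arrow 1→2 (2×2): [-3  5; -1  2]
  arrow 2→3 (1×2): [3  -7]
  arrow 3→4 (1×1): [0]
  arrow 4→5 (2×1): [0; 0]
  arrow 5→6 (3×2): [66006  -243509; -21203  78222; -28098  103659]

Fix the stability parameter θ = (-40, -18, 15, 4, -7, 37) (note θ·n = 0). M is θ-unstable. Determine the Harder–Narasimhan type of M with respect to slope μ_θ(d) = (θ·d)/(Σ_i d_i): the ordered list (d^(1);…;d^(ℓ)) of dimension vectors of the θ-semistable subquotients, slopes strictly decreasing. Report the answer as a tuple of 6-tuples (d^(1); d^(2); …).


Barcode: M ≅ I[1,2], I[1,3], I[4,4], I[5,6]^2, I[6,6]. HN layers by μ_θ (6 steps, strictly decreasing):
  μ^(1)=37; μ^(2)=15; μ^(3)=4; μ^(4)=-7; μ^(5)=-18; μ^(6)=-40

((0, 0, 0, 0, 0, 3); (0, 0, 1, 0, 0, 0); (0, 0, 0, 1, 0, 0); (0, 0, 0, 0, 2, 0); (0, 2, 0, 0, 0, 0); (2, 0, 0, 0, 0, 0))


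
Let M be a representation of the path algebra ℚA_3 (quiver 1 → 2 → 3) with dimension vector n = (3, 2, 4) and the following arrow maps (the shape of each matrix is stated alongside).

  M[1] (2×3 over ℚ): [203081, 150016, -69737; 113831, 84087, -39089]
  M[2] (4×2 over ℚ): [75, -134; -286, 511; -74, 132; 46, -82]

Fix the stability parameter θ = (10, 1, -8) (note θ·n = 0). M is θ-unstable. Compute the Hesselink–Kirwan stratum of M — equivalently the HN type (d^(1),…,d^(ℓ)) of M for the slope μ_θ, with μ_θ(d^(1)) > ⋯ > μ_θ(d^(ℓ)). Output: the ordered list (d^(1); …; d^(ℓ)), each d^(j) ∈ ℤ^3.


Via rank(M_{q-1}∘⋯∘M_p): M ≅ I[1,1], I[1,3]^2, I[3,3]^2.
μ_θ-semistable layers: μ^(1)=10; μ^(2)=1; μ^(3)=-8

((1, 0, 0); (2, 2, 2); (0, 0, 2))


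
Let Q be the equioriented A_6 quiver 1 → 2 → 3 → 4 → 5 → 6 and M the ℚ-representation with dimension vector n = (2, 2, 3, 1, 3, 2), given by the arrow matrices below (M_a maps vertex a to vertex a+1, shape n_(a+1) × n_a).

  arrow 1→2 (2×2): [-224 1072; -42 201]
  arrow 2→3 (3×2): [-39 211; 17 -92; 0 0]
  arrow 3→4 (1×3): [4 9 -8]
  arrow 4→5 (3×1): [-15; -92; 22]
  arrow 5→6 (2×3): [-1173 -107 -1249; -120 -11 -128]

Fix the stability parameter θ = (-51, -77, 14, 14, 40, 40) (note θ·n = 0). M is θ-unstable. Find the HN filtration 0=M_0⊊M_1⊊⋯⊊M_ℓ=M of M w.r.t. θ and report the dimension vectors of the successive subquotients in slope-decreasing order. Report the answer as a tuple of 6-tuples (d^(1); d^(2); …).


Barcode: M ≅ I[1,1], I[1,3], I[2,6], I[3,3], I[5,5], I[5,6]. HN layers by μ_θ (5 steps, strictly decreasing):
  μ^(1)=40; μ^(2)=14; μ^(3)=-51; μ^(4)=-64; μ^(5)=-77

((0, 0, 0, 0, 3, 2); (0, 0, 3, 1, 0, 0); (1, 0, 0, 0, 0, 0); (1, 1, 0, 0, 0, 0); (0, 1, 0, 0, 0, 0))


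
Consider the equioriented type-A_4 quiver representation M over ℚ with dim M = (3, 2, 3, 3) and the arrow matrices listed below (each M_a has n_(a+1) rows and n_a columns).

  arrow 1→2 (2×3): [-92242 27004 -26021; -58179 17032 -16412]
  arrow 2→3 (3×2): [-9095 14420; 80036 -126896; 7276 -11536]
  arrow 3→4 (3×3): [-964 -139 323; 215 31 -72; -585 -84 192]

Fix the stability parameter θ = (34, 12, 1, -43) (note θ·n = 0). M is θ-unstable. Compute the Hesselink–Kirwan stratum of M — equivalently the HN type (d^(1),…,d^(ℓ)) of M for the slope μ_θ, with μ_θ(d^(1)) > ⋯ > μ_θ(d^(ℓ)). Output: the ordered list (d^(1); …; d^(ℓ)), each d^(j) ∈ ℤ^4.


Via rank(M_{q-1}∘⋯∘M_p): M ≅ I[1,1], I[1,2], I[1,4], I[3,4]^2.
μ_θ-semistable layers: μ^(1)=34; μ^(2)=23; μ^(3)=1; μ^(4)=-21

((1, 0, 0, 0); (1, 1, 0, 0); (1, 1, 1, 1); (0, 0, 2, 2))


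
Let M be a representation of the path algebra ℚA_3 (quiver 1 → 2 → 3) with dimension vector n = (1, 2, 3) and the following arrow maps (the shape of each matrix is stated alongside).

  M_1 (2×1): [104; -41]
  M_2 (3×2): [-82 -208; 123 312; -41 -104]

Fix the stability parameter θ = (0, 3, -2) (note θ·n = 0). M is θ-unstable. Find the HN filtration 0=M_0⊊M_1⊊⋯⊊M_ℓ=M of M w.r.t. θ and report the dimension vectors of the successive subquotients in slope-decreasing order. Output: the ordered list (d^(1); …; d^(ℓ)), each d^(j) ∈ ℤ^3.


Barcode: M ≅ I[1,2], I[2,3], I[3,3]^2. HN layers by μ_θ (4 steps, strictly decreasing):
  μ^(1)=3; μ^(2)=1/2; μ^(3)=0; μ^(4)=-2

((0, 1, 0); (0, 1, 1); (1, 0, 0); (0, 0, 2))


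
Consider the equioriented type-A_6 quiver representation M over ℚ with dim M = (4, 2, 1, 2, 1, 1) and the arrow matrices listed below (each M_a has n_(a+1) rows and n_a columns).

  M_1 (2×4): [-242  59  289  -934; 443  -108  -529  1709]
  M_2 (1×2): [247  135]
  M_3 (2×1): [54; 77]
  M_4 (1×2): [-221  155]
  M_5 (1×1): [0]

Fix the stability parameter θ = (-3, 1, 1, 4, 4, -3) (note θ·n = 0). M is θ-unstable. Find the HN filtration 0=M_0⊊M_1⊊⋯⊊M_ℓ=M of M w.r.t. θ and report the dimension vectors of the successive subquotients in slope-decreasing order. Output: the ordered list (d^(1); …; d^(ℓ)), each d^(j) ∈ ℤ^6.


Via rank(M_{q-1}∘⋯∘M_p): M ≅ I[1,1]^2, I[1,2], I[1,5], I[4,4], I[6,6].
μ_θ-semistable layers: μ^(1)=4; μ^(2)=1; μ^(3)=-3

((0, 0, 0, 2, 1, 0); (0, 2, 1, 0, 0, 0); (4, 0, 0, 0, 0, 1))


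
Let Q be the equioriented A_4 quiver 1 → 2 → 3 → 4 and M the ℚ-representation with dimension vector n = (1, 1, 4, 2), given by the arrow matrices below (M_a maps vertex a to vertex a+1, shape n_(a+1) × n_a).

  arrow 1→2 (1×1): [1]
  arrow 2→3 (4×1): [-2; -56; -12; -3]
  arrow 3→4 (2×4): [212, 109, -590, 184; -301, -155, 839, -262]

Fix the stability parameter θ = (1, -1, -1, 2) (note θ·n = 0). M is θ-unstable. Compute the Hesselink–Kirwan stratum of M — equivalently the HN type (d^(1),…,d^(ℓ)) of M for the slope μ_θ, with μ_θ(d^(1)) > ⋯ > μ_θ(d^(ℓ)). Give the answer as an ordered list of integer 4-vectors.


Via rank(M_{q-1}∘⋯∘M_p): M ≅ I[1,3], I[3,3], I[3,4]^2.
μ_θ-semistable layers: μ^(1)=2; μ^(2)=-1/3; μ^(3)=-1

((0, 0, 0, 2); (1, 1, 1, 0); (0, 0, 3, 0))


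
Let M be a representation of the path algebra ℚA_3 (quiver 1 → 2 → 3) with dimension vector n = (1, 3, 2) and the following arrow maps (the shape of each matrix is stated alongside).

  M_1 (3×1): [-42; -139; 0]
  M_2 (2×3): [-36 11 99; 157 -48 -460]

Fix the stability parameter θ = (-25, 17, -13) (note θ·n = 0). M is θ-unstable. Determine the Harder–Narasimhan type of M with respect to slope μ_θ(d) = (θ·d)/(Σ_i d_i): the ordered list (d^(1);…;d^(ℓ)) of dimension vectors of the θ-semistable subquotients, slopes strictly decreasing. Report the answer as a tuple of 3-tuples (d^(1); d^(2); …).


Via rank(M_{q-1}∘⋯∘M_p): M ≅ I[1,3], I[2,2], I[2,3].
μ_θ-semistable layers: μ^(1)=17; μ^(2)=2; μ^(3)=-25

((0, 1, 0); (0, 2, 2); (1, 0, 0))


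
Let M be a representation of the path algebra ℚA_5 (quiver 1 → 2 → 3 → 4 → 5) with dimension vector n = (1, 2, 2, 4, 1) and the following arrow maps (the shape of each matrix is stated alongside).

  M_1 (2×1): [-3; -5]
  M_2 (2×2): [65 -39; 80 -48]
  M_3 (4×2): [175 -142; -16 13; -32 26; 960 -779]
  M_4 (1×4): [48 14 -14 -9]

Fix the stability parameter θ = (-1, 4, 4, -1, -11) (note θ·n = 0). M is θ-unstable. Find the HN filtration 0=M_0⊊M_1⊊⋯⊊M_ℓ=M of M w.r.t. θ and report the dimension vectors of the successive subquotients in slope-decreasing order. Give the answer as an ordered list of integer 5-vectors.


Via rank(M_{q-1}∘⋯∘M_p): M ≅ I[1,2], I[2,4], I[3,5], I[4,4]^2.
μ_θ-semistable layers: μ^(1)=4; μ^(2)=7/3; μ^(3)=-1; μ^(4)=-8/3

((0, 1, 0, 0, 0); (0, 1, 1, 1, 0); (1, 0, 0, 2, 0); (0, 0, 1, 1, 1))


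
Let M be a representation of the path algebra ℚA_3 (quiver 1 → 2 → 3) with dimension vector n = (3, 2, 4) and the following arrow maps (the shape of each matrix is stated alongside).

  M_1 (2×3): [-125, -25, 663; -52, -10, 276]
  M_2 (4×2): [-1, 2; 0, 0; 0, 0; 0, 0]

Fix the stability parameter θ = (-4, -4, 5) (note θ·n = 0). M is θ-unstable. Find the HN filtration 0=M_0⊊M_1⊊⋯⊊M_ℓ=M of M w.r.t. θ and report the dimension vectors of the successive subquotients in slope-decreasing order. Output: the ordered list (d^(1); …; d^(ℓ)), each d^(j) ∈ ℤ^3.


Via rank(M_{q-1}∘⋯∘M_p): M ≅ I[1,1], I[1,2], I[1,3], I[3,3]^3.
μ_θ-semistable layers: μ^(1)=5; μ^(2)=-4

((0, 0, 4); (3, 2, 0))


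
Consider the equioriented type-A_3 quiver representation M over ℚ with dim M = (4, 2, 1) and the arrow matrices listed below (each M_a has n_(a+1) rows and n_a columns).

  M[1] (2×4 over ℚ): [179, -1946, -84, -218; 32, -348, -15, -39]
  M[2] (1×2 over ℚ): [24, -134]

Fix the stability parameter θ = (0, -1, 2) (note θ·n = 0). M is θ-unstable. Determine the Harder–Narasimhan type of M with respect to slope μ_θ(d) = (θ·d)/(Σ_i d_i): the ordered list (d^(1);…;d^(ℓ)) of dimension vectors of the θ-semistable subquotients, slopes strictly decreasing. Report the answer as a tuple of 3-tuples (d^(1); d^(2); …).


Interval decomposition of M: I[1,1]^2, I[1,2], I[1,3].
HN type (ℓ=3): μ^(1)=2; μ^(2)=0; μ^(3)=-1/2

((0, 0, 1); (2, 0, 0); (2, 2, 0))


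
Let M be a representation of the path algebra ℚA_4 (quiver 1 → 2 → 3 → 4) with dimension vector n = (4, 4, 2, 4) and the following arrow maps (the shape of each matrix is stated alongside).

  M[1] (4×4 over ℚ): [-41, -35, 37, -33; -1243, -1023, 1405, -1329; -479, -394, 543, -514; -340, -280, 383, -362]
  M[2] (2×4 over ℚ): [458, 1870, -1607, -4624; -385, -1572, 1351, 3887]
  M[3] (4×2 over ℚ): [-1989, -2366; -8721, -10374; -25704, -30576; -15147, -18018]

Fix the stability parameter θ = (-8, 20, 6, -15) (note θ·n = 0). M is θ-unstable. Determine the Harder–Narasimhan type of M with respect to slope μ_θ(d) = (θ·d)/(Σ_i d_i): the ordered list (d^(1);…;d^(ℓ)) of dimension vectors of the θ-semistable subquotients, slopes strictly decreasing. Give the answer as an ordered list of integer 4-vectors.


Barcode: M ≅ I[1,1], I[1,2], I[1,3], I[1,4], I[2,2], I[4,4]^3. HN layers by μ_θ (5 steps, strictly decreasing):
  μ^(1)=20; μ^(2)=13; μ^(3)=11/3; μ^(4)=-8; μ^(5)=-15

((0, 2, 0, 0); (0, 1, 1, 0); (0, 1, 1, 1); (4, 0, 0, 0); (0, 0, 0, 3))


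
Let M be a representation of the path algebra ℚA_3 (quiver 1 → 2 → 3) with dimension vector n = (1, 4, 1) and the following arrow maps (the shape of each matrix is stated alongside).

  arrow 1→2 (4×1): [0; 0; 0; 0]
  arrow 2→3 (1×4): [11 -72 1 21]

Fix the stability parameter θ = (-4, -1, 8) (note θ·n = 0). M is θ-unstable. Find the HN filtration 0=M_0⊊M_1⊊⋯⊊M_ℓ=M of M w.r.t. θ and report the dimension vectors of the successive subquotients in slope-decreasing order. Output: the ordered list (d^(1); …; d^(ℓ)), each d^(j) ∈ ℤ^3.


Interval decomposition of M: I[1,1], I[2,2]^3, I[2,3].
HN type (ℓ=3): μ^(1)=8; μ^(2)=-1; μ^(3)=-4

((0, 0, 1); (0, 4, 0); (1, 0, 0))


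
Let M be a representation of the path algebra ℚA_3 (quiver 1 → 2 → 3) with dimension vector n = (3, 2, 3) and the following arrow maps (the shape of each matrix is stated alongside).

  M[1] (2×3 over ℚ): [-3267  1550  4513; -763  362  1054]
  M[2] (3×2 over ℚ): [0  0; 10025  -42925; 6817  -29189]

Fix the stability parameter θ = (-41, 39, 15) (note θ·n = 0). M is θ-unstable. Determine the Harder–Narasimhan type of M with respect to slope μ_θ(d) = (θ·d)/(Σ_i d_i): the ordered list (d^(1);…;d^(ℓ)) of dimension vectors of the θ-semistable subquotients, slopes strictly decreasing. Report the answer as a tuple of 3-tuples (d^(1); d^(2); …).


Barcode: M ≅ I[1,1], I[1,2], I[1,3], I[3,3]^2. HN layers by μ_θ (4 steps, strictly decreasing):
  μ^(1)=39; μ^(2)=27; μ^(3)=15; μ^(4)=-41

((0, 1, 0); (0, 1, 1); (0, 0, 2); (3, 0, 0))


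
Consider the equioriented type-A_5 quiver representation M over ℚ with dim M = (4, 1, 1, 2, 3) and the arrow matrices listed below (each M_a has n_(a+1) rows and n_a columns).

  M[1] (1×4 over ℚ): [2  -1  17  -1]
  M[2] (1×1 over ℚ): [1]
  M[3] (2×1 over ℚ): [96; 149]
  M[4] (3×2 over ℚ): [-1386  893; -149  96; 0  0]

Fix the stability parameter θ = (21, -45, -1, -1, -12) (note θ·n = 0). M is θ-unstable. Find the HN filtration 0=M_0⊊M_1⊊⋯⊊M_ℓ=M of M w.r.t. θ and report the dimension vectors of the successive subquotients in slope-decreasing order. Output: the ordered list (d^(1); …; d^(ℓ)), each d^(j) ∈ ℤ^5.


Via rank(M_{q-1}∘⋯∘M_p): M ≅ I[1,1]^3, I[1,5], I[4,5], I[5,5].
μ_θ-semistable layers: μ^(1)=21; μ^(2)=-14/3; μ^(3)=-13/2; μ^(4)=-12

((3, 0, 0, 0, 0); (0, 0, 1, 1, 1); (0, 0, 0, 1, 1); (1, 1, 0, 0, 1))


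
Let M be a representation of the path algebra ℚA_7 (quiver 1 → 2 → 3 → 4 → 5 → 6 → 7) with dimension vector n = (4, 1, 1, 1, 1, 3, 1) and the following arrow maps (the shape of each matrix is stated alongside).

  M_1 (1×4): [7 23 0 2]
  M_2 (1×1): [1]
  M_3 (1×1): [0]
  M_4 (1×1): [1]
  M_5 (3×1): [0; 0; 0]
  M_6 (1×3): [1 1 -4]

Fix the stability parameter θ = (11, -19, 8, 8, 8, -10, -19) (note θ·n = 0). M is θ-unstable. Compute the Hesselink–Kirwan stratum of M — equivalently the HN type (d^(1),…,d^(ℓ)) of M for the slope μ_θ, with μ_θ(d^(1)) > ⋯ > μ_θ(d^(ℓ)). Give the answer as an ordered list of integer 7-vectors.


Interval decomposition of M: I[1,1]^3, I[1,3], I[4,5], I[6,6]^2, I[6,7].
HN type (ℓ=5): μ^(1)=11; μ^(2)=8; μ^(3)=-4; μ^(4)=-10; μ^(5)=-29/2

((3, 0, 0, 0, 0, 0, 0); (0, 0, 1, 1, 1, 0, 0); (1, 1, 0, 0, 0, 0, 0); (0, 0, 0, 0, 0, 2, 0); (0, 0, 0, 0, 0, 1, 1))


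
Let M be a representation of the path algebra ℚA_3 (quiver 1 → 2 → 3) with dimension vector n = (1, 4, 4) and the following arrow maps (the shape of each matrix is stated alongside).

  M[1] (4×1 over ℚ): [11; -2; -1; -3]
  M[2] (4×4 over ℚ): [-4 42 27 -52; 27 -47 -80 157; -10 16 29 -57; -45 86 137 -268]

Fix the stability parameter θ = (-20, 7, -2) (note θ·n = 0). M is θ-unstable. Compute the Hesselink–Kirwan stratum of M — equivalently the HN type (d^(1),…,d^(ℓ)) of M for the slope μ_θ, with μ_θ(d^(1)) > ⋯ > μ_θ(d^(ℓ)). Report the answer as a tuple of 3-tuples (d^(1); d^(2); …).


Interval decomposition of M: I[1,3], I[2,3]^3.
HN type (ℓ=2): μ^(1)=5/2; μ^(2)=-20

((0, 4, 4); (1, 0, 0))


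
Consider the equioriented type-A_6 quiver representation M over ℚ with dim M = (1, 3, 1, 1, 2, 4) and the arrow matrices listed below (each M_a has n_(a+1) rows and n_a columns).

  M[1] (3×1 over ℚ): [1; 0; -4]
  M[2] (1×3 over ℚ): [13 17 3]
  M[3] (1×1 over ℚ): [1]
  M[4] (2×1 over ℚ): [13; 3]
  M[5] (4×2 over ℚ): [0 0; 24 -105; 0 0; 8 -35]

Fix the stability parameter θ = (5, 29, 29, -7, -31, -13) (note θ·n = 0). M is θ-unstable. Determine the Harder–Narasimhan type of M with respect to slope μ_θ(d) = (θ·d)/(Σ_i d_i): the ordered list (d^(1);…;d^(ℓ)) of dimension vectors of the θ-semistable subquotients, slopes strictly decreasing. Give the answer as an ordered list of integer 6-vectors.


Interval decomposition of M: I[1,6], I[2,2]^2, I[5,5], I[6,6]^3.
HN type (ℓ=4): μ^(1)=29; μ^(2)=2; μ^(3)=-13; μ^(4)=-31

((0, 2, 0, 0, 0, 0); (1, 1, 1, 1, 1, 1); (0, 0, 0, 0, 0, 3); (0, 0, 0, 0, 1, 0))


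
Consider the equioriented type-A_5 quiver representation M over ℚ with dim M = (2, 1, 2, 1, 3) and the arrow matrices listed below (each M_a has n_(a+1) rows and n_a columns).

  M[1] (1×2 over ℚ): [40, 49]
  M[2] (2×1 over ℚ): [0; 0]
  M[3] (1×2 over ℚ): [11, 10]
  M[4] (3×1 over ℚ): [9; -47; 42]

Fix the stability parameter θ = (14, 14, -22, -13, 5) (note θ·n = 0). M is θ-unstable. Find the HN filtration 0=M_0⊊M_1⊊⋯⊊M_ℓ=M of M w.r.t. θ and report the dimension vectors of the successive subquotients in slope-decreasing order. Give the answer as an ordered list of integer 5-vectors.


Via rank(M_{q-1}∘⋯∘M_p): M ≅ I[1,1], I[1,2], I[3,3], I[3,5], I[5,5]^2.
μ_θ-semistable layers: μ^(1)=14; μ^(2)=5; μ^(3)=-13; μ^(4)=-22

((2, 1, 0, 0, 0); (0, 0, 0, 0, 3); (0, 0, 0, 1, 0); (0, 0, 2, 0, 0))


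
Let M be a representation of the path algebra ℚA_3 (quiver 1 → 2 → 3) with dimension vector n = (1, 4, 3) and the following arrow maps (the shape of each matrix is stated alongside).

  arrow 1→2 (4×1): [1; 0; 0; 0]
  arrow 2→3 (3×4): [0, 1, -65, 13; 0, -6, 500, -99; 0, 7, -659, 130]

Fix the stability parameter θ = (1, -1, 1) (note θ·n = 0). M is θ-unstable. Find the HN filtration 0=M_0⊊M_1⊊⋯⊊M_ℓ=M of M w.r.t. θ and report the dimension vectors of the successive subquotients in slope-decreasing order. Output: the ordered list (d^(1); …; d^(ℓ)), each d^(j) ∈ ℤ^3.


Barcode: M ≅ I[1,2], I[2,3]^3. HN layers by μ_θ (3 steps, strictly decreasing):
  μ^(1)=1; μ^(2)=0; μ^(3)=-1

((0, 0, 3); (1, 1, 0); (0, 3, 0))


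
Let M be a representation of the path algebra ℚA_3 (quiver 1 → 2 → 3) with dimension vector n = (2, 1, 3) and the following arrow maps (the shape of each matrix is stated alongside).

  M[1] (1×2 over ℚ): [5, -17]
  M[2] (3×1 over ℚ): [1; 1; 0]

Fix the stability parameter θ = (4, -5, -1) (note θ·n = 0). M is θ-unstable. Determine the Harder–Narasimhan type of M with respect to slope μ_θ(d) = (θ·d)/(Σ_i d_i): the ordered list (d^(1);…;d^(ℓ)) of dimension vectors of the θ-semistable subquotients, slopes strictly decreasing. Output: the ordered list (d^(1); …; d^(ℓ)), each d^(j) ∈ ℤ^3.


Interval decomposition of M: I[1,1], I[1,3], I[3,3]^2.
HN type (ℓ=3): μ^(1)=4; μ^(2)=-2/3; μ^(3)=-1

((1, 0, 0); (1, 1, 1); (0, 0, 2))


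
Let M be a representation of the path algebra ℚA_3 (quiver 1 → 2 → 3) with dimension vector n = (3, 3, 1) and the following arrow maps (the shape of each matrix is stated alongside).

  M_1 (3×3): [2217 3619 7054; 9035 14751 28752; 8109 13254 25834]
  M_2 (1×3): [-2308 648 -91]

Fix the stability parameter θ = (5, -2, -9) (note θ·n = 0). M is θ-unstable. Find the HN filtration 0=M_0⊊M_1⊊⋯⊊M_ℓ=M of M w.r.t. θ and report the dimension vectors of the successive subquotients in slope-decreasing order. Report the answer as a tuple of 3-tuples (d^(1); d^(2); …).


Interval decomposition of M: I[1,2]^2, I[1,3].
HN type (ℓ=2): μ^(1)=3/2; μ^(2)=-2

((2, 2, 0); (1, 1, 1))


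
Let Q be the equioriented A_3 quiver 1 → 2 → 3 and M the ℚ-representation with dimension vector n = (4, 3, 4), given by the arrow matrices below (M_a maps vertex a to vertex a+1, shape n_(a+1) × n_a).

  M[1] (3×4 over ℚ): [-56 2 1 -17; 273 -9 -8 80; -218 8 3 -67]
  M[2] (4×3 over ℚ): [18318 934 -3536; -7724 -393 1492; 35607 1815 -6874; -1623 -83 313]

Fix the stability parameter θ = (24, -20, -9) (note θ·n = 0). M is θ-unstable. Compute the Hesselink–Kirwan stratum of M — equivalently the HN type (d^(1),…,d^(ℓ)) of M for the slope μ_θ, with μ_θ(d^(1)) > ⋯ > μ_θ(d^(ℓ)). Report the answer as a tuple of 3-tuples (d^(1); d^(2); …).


Via rank(M_{q-1}∘⋯∘M_p): M ≅ I[1,1]^2, I[1,3]^2, I[2,3], I[3,3].
μ_θ-semistable layers: μ^(1)=24; μ^(2)=-5/3; μ^(3)=-9; μ^(4)=-20

((2, 0, 0); (2, 2, 2); (0, 0, 2); (0, 1, 0))


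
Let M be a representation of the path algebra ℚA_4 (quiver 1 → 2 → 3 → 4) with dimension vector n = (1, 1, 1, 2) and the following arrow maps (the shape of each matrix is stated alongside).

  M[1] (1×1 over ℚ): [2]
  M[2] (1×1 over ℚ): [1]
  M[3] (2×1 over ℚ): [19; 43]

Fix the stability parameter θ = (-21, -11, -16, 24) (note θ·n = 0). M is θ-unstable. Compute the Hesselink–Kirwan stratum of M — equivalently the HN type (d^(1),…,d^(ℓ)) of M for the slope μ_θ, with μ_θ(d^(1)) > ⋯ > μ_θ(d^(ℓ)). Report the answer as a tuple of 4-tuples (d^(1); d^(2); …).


Via rank(M_{q-1}∘⋯∘M_p): M ≅ I[1,4], I[4,4].
μ_θ-semistable layers: μ^(1)=24; μ^(2)=-27/2; μ^(3)=-21

((0, 0, 0, 2); (0, 1, 1, 0); (1, 0, 0, 0))


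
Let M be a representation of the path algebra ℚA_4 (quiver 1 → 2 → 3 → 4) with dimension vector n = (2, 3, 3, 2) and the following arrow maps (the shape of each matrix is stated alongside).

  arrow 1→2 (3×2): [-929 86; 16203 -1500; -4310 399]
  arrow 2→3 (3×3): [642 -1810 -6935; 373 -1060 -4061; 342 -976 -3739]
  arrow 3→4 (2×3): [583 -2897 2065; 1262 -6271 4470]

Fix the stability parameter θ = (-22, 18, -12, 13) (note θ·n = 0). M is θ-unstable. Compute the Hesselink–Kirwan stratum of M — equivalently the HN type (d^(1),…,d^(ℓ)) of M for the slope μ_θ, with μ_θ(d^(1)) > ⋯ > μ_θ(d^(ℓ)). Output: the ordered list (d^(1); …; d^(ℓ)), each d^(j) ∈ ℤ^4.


Barcode: M ≅ I[1,4]^2, I[2,3]. HN layers by μ_θ (3 steps, strictly decreasing):
  μ^(1)=13; μ^(2)=3; μ^(3)=-22

((0, 0, 0, 2); (0, 3, 3, 0); (2, 0, 0, 0))


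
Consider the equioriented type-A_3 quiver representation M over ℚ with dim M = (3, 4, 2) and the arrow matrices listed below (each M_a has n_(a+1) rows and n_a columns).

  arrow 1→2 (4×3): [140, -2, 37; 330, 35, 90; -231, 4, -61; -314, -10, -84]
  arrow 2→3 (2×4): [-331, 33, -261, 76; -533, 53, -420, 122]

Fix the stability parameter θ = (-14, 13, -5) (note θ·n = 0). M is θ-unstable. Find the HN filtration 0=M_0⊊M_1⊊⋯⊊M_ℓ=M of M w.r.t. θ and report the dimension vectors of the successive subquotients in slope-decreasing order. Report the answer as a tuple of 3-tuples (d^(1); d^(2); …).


Barcode: M ≅ I[1,2], I[1,3]^2, I[2,2]. HN layers by μ_θ (3 steps, strictly decreasing):
  μ^(1)=13; μ^(2)=4; μ^(3)=-14

((0, 2, 0); (0, 2, 2); (3, 0, 0))


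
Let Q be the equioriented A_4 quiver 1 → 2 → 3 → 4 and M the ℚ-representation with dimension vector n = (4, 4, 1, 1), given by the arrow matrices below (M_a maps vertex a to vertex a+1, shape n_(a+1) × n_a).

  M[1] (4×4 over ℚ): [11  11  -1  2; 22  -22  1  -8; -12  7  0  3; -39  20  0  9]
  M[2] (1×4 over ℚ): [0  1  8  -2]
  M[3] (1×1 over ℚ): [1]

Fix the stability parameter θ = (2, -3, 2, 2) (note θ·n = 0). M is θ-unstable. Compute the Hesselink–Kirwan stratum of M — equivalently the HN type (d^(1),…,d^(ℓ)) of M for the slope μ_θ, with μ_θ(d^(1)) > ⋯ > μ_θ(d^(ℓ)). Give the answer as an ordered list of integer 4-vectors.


Via rank(M_{q-1}∘⋯∘M_p): M ≅ I[1,1], I[1,2]^2, I[1,4], I[2,2].
μ_θ-semistable layers: μ^(1)=2; μ^(2)=-1/2; μ^(3)=-3

((1, 0, 1, 1); (3, 3, 0, 0); (0, 1, 0, 0))


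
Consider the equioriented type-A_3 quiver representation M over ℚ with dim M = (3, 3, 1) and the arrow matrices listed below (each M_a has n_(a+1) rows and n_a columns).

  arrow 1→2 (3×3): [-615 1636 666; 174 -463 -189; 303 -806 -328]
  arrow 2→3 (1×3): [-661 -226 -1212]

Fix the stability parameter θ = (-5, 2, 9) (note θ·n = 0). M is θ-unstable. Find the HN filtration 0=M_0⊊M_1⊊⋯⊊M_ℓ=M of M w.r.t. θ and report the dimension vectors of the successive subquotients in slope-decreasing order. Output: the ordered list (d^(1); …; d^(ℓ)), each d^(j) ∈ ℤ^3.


Barcode: M ≅ I[1,1], I[1,2], I[1,3], I[2,2]. HN layers by μ_θ (3 steps, strictly decreasing):
  μ^(1)=9; μ^(2)=2; μ^(3)=-5

((0, 0, 1); (0, 3, 0); (3, 0, 0))


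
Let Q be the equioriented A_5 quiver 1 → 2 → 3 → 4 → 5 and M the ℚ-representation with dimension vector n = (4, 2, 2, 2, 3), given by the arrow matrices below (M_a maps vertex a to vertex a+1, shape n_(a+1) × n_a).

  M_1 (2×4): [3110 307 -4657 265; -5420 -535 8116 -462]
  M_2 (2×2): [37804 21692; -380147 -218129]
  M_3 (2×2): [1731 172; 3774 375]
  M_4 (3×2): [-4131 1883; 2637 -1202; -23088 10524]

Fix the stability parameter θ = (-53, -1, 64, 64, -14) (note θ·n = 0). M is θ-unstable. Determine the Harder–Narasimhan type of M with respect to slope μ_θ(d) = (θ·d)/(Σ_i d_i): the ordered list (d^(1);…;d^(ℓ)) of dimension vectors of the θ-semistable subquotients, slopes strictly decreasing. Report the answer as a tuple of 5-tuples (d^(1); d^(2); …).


Barcode: M ≅ I[1,1]^2, I[1,5]^2, I[5,5]. HN layers by μ_θ (4 steps, strictly decreasing):
  μ^(1)=38; μ^(2)=-1; μ^(3)=-14; μ^(4)=-53

((0, 0, 2, 2, 2); (0, 2, 0, 0, 0); (0, 0, 0, 0, 1); (4, 0, 0, 0, 0))


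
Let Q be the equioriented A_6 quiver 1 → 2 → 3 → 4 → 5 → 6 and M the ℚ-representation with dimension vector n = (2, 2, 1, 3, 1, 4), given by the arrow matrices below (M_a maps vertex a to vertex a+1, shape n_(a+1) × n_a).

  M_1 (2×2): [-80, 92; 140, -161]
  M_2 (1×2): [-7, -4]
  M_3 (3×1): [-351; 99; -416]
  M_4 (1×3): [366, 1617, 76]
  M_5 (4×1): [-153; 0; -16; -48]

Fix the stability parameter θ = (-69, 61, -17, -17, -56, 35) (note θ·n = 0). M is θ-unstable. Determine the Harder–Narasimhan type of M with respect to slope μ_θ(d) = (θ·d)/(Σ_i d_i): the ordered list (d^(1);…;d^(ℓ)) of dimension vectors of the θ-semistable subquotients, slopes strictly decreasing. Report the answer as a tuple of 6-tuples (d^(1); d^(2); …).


Barcode: M ≅ I[1,1], I[1,2], I[2,6], I[4,4]^2, I[6,6]^3. HN layers by μ_θ (5 steps, strictly decreasing):
  μ^(1)=61; μ^(2)=35; μ^(3)=-29/4; μ^(4)=-17; μ^(5)=-69

((0, 1, 0, 0, 0, 0); (0, 0, 0, 0, 0, 4); (0, 1, 1, 1, 1, 0); (0, 0, 0, 2, 0, 0); (2, 0, 0, 0, 0, 0))


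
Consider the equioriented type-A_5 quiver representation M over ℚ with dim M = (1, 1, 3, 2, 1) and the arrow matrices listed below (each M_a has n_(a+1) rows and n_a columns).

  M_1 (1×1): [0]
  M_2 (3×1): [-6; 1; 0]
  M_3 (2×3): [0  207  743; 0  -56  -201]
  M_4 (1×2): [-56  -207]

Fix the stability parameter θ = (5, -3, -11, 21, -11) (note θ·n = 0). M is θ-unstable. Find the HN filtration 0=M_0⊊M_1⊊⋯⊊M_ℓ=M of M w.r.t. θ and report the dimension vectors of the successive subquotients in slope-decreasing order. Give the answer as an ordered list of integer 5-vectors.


Interval decomposition of M: I[1,1], I[2,4], I[3,3], I[3,5].
HN type (ℓ=4): μ^(1)=21; μ^(2)=5; μ^(3)=-7; μ^(4)=-11

((0, 0, 0, 1, 0); (1, 0, 0, 1, 1); (0, 1, 1, 0, 0); (0, 0, 2, 0, 0))


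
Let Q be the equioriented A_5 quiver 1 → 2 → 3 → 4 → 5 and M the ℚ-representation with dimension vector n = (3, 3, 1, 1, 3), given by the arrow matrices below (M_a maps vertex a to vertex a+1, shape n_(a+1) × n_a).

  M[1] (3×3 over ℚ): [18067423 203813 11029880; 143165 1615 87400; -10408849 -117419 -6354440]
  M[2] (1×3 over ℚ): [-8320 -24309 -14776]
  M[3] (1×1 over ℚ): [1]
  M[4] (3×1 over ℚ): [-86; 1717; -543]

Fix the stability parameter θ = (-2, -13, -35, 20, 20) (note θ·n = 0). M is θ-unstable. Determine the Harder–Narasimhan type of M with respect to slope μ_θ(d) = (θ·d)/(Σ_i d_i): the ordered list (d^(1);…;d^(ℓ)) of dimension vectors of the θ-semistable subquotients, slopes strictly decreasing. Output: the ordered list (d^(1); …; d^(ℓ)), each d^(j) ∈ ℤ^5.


Via rank(M_{q-1}∘⋯∘M_p): M ≅ I[1,1]^2, I[1,5], I[2,2]^2, I[5,5]^2.
μ_θ-semistable layers: μ^(1)=20; μ^(2)=-2; μ^(3)=-13; μ^(4)=-50/3

((0, 0, 0, 1, 3); (2, 0, 0, 0, 0); (0, 2, 0, 0, 0); (1, 1, 1, 0, 0))


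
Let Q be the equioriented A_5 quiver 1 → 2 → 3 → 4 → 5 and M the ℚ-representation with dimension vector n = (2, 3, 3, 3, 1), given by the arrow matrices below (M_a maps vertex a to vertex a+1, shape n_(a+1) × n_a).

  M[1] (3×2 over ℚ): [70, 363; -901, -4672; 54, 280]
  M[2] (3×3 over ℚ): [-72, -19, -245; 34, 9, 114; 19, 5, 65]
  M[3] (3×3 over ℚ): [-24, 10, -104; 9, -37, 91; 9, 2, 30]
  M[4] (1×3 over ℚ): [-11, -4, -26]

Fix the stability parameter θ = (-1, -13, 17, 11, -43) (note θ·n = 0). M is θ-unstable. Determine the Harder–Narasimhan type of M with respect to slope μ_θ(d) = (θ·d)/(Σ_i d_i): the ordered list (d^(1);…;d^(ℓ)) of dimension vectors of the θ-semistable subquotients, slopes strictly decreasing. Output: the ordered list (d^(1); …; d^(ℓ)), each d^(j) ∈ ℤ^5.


Interval decomposition of M: I[1,4], I[1,5], I[2,4].
HN type (ℓ=4): μ^(1)=14; μ^(2)=-5; μ^(3)=-7; μ^(4)=-13

((0, 0, 2, 2, 0); (0, 0, 1, 1, 1); (2, 2, 0, 0, 0); (0, 1, 0, 0, 0))
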